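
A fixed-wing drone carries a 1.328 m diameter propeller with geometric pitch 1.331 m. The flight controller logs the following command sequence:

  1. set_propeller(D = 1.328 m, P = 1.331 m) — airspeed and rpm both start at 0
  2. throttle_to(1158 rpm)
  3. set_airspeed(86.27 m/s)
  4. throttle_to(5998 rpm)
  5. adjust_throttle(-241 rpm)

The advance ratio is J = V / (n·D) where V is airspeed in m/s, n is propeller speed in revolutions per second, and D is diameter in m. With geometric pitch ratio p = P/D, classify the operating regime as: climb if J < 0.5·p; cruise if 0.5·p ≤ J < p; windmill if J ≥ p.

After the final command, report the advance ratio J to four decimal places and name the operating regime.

set_propeller: D = 1.328 m, P = 1.331 m (p = P/D = 1.002259); state ← (V=0, rpm=0)
throttle_to(1158): rpm ← 1158
set_airspeed(86.27): V ← 86.27 m/s
throttle_to(5998): rpm ← 5998
adjust_throttle(-241): rpm ← 5998 -241 = 5757
final state: V = 86.27 m/s, rpm = 5757 → n = rpm/60 = 95.950000 rev/s
J = V / (n·D) = 86.27 / (95.950000 × 1.328) = 0.677044
regime bands: climb J<0.5011 | cruise [0.5011, 1.0023) | windmill J≥1.0023
J = 0.6770 → cruise

J = 0.6770, regime = cruise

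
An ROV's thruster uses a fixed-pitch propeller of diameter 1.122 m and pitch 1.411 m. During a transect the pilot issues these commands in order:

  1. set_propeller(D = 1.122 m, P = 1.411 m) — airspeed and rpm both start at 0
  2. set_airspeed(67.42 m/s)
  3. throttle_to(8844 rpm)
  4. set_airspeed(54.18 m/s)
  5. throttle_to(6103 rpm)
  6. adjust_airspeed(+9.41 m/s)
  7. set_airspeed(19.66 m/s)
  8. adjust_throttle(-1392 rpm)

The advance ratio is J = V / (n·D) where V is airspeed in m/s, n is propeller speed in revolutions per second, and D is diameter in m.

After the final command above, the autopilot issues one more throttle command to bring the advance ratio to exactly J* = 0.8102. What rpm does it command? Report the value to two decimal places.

rpm = 1297.63

set_propeller: D = 1.122 m, P = 1.411 m (p = P/D = 1.257576); state ← (V=0, rpm=0)
set_airspeed(67.42): V ← 67.42 m/s
throttle_to(8844): rpm ← 8844
set_airspeed(54.18): V ← 54.18 m/s
throttle_to(6103): rpm ← 6103
adjust_airspeed(+9.41): V ← 54.18 +9.41 = 63.59 m/s
set_airspeed(19.66): V ← 19.66 m/s
adjust_throttle(-1392): rpm ← 6103 -1392 = 4711
final state: V = 19.66 m/s, rpm = 4711 → n = rpm/60 = 78.516667 rev/s
target J* = 0.8102; solve J* = V/(n·D) for n: n = V/(J*·D) = 19.66/(0.8102 × 1.122) = 21.627106 rev/s
rpm = 60·n = 1297.626387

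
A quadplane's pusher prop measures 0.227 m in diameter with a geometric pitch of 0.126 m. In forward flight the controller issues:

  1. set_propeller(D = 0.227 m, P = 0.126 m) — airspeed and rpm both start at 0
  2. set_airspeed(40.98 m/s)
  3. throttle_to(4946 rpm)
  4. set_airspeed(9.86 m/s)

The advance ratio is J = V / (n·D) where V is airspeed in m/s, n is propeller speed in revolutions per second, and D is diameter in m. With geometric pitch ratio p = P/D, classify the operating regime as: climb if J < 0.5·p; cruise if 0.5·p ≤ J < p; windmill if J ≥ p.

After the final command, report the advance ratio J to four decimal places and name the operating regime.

set_propeller: D = 0.227 m, P = 0.126 m (p = P/D = 0.555066); state ← (V=0, rpm=0)
set_airspeed(40.98): V ← 40.98 m/s
throttle_to(4946): rpm ← 4946
set_airspeed(9.86): V ← 9.86 m/s
final state: V = 9.86 m/s, rpm = 4946 → n = rpm/60 = 82.433333 rev/s
J = V / (n·D) = 9.86 / (82.433333 × 0.227) = 0.526924
regime bands: climb J<0.2775 | cruise [0.2775, 0.5551) | windmill J≥0.5551
J = 0.5269 → cruise

J = 0.5269, regime = cruise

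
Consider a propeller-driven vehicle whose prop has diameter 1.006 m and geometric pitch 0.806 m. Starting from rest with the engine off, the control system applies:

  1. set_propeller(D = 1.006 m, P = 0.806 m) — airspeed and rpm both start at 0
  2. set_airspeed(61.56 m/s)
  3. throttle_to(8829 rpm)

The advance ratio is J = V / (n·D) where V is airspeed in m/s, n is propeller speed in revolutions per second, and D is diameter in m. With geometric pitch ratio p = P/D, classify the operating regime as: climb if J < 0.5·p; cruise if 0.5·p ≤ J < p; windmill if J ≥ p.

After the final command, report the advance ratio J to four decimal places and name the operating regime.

J = 0.4159, regime = cruise

set_propeller: D = 1.006 m, P = 0.806 m (p = P/D = 0.801193); state ← (V=0, rpm=0)
set_airspeed(61.56): V ← 61.56 m/s
throttle_to(8829): rpm ← 8829
final state: V = 61.56 m/s, rpm = 8829 → n = rpm/60 = 147.150000 rev/s
J = V / (n·D) = 61.56 / (147.150000 × 1.006) = 0.415854
regime bands: climb J<0.4006 | cruise [0.4006, 0.8012) | windmill J≥0.8012
J = 0.4159 → cruise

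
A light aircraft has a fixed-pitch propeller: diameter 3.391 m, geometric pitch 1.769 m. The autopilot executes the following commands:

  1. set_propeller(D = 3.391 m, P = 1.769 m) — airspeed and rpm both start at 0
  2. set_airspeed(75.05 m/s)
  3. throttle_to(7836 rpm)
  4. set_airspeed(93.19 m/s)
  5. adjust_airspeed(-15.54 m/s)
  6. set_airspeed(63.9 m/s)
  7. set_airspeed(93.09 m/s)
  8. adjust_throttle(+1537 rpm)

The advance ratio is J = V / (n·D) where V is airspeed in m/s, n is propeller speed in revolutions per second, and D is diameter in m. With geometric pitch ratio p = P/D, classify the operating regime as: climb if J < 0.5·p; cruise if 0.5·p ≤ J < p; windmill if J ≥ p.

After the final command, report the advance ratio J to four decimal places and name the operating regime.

J = 0.1757, regime = climb

set_propeller: D = 3.391 m, P = 1.769 m (p = P/D = 0.521675); state ← (V=0, rpm=0)
set_airspeed(75.05): V ← 75.05 m/s
throttle_to(7836): rpm ← 7836
set_airspeed(93.19): V ← 93.19 m/s
adjust_airspeed(-15.54): V ← 93.19 -15.54 = 77.65 m/s
set_airspeed(63.9): V ← 63.9 m/s
set_airspeed(93.09): V ← 93.09 m/s
adjust_throttle(+1537): rpm ← 7836 +1537 = 9373
final state: V = 93.09 m/s, rpm = 9373 → n = rpm/60 = 156.216667 rev/s
J = V / (n·D) = 93.09 / (156.216667 × 3.391) = 0.175731
regime bands: climb J<0.2608 | cruise [0.2608, 0.5217) | windmill J≥0.5217
J = 0.1757 → climb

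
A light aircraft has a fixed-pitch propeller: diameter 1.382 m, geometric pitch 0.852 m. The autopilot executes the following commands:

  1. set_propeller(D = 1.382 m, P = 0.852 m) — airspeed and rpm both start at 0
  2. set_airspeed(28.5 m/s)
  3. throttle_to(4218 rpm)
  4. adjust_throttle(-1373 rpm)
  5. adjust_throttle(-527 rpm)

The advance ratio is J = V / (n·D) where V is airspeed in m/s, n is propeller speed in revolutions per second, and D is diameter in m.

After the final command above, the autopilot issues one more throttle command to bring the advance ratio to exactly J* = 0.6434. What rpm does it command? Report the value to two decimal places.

rpm = 1923.12

set_propeller: D = 1.382 m, P = 0.852 m (p = P/D = 0.616498); state ← (V=0, rpm=0)
set_airspeed(28.5): V ← 28.5 m/s
throttle_to(4218): rpm ← 4218
adjust_throttle(-1373): rpm ← 4218 -1373 = 2845
adjust_throttle(-527): rpm ← 2845 -527 = 2318
final state: V = 28.5 m/s, rpm = 2318 → n = rpm/60 = 38.633333 rev/s
target J* = 0.6434; solve J* = V/(n·D) for n: n = V/(J*·D) = 28.5/(0.6434 × 1.382) = 32.052046 rev/s
rpm = 60·n = 1923.122774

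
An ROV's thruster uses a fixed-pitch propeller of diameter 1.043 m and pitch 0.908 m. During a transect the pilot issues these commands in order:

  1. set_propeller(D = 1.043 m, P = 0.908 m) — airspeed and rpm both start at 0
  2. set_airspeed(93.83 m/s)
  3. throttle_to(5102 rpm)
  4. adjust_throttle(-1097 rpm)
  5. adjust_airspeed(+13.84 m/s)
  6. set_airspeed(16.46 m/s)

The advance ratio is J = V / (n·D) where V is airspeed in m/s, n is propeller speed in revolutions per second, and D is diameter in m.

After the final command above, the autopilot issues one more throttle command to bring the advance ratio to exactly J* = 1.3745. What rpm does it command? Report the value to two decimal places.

set_propeller: D = 1.043 m, P = 0.908 m (p = P/D = 0.870566); state ← (V=0, rpm=0)
set_airspeed(93.83): V ← 93.83 m/s
throttle_to(5102): rpm ← 5102
adjust_throttle(-1097): rpm ← 5102 -1097 = 4005
adjust_airspeed(+13.84): V ← 93.83 +13.84 = 107.67 m/s
set_airspeed(16.46): V ← 16.46 m/s
final state: V = 16.46 m/s, rpm = 4005 → n = rpm/60 = 66.750000 rev/s
target J* = 1.3745; solve J* = V/(n·D) for n: n = V/(J*·D) = 16.46/(1.3745 × 1.043) = 11.481557 rev/s
rpm = 60·n = 688.893407

rpm = 688.89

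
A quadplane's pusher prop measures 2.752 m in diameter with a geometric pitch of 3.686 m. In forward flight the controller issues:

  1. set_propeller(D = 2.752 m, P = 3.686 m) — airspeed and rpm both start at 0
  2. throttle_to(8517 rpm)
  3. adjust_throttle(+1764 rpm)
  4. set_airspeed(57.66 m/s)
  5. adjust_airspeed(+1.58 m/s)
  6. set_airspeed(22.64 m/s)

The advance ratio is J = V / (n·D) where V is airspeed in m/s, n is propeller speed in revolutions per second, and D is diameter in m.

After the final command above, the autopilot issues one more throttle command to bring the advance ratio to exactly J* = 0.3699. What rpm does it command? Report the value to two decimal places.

rpm = 1334.43

set_propeller: D = 2.752 m, P = 3.686 m (p = P/D = 1.339390); state ← (V=0, rpm=0)
throttle_to(8517): rpm ← 8517
adjust_throttle(+1764): rpm ← 8517 +1764 = 10281
set_airspeed(57.66): V ← 57.66 m/s
adjust_airspeed(+1.58): V ← 57.66 +1.58 = 59.24 m/s
set_airspeed(22.64): V ← 22.64 m/s
final state: V = 22.64 m/s, rpm = 10281 → n = rpm/60 = 171.350000 rev/s
target J* = 0.3699; solve J* = V/(n·D) for n: n = V/(J*·D) = 22.64/(0.3699 × 2.752) = 22.240455 rev/s
rpm = 60·n = 1334.427281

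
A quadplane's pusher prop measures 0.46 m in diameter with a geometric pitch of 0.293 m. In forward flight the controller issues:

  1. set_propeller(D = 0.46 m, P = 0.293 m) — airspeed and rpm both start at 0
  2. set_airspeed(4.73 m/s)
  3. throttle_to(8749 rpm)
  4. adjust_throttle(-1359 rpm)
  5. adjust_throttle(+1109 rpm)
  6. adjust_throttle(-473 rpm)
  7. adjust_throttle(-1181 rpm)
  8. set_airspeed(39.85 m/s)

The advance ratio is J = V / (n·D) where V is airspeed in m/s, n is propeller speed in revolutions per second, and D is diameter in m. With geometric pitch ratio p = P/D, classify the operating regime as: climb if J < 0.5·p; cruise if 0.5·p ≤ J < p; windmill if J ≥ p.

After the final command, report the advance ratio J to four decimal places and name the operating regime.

set_propeller: D = 0.46 m, P = 0.293 m (p = P/D = 0.636957); state ← (V=0, rpm=0)
set_airspeed(4.73): V ← 4.73 m/s
throttle_to(8749): rpm ← 8749
adjust_throttle(-1359): rpm ← 8749 -1359 = 7390
adjust_throttle(+1109): rpm ← 7390 +1109 = 8499
adjust_throttle(-473): rpm ← 8499 -473 = 8026
adjust_throttle(-1181): rpm ← 8026 -1181 = 6845
set_airspeed(39.85): V ← 39.85 m/s
final state: V = 39.85 m/s, rpm = 6845 → n = rpm/60 = 114.083333 rev/s
J = V / (n·D) = 39.85 / (114.083333 × 0.46) = 0.759361
regime bands: climb J<0.3185 | cruise [0.3185, 0.6370) | windmill J≥0.6370
J = 0.7594 → windmill

J = 0.7594, regime = windmill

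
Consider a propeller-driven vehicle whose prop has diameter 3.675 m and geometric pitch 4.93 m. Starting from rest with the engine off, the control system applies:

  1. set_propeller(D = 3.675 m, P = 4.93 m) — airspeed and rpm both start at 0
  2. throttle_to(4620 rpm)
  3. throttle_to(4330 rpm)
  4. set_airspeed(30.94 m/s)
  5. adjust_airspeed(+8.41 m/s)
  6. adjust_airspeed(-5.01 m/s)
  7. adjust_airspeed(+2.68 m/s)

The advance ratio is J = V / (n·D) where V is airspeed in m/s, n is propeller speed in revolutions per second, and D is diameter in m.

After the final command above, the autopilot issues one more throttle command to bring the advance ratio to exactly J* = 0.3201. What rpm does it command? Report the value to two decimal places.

rpm = 1888.19

set_propeller: D = 3.675 m, P = 4.93 m (p = P/D = 1.341497); state ← (V=0, rpm=0)
throttle_to(4620): rpm ← 4620
throttle_to(4330): rpm ← 4330
set_airspeed(30.94): V ← 30.94 m/s
adjust_airspeed(+8.41): V ← 30.94 +8.41 = 39.35 m/s
adjust_airspeed(-5.01): V ← 39.35 -5.01 = 34.34 m/s
adjust_airspeed(+2.68): V ← 34.34 +2.68 = 37.02 m/s
final state: V = 37.02 m/s, rpm = 4330 → n = rpm/60 = 72.166667 rev/s
target J* = 0.3201; solve J* = V/(n·D) for n: n = V/(J*·D) = 37.02/(0.3201 × 3.675) = 31.469758 rev/s
rpm = 60·n = 1888.185452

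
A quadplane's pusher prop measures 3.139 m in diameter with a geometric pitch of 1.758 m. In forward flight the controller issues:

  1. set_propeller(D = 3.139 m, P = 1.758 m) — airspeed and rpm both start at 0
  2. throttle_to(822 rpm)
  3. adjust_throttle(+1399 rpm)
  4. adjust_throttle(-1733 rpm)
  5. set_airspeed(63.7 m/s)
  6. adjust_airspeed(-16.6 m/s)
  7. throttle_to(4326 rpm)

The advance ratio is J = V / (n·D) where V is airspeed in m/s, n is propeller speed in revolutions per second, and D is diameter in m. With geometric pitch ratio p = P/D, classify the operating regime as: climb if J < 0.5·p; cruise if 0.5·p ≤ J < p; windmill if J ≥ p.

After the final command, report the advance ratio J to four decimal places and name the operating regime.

J = 0.2081, regime = climb

set_propeller: D = 3.139 m, P = 1.758 m (p = P/D = 0.560051); state ← (V=0, rpm=0)
throttle_to(822): rpm ← 822
adjust_throttle(+1399): rpm ← 822 +1399 = 2221
adjust_throttle(-1733): rpm ← 2221 -1733 = 488
set_airspeed(63.7): V ← 63.7 m/s
adjust_airspeed(-16.6): V ← 63.7 -16.6 = 47.1 m/s
throttle_to(4326): rpm ← 4326
final state: V = 47.1 m/s, rpm = 4326 → n = rpm/60 = 72.100000 rev/s
J = V / (n·D) = 47.1 / (72.100000 × 3.139) = 0.208111
regime bands: climb J<0.2800 | cruise [0.2800, 0.5601) | windmill J≥0.5601
J = 0.2081 → climb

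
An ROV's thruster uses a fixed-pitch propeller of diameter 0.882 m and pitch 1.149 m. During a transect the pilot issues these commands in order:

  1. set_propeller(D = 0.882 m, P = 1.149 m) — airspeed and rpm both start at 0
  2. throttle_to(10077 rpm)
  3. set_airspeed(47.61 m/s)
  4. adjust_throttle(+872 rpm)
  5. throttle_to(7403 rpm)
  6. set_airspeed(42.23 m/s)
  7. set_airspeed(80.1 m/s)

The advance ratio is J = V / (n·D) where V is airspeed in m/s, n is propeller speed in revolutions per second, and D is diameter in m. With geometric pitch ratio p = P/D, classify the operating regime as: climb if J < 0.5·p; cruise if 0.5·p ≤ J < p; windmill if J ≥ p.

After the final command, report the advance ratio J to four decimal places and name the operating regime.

J = 0.7361, regime = cruise

set_propeller: D = 0.882 m, P = 1.149 m (p = P/D = 1.302721); state ← (V=0, rpm=0)
throttle_to(10077): rpm ← 10077
set_airspeed(47.61): V ← 47.61 m/s
adjust_throttle(+872): rpm ← 10077 +872 = 10949
throttle_to(7403): rpm ← 7403
set_airspeed(42.23): V ← 42.23 m/s
set_airspeed(80.1): V ← 80.1 m/s
final state: V = 80.1 m/s, rpm = 7403 → n = rpm/60 = 123.383333 rev/s
J = V / (n·D) = 80.1 / (123.383333 × 0.882) = 0.736050
regime bands: climb J<0.6514 | cruise [0.6514, 1.3027) | windmill J≥1.3027
J = 0.7361 → cruise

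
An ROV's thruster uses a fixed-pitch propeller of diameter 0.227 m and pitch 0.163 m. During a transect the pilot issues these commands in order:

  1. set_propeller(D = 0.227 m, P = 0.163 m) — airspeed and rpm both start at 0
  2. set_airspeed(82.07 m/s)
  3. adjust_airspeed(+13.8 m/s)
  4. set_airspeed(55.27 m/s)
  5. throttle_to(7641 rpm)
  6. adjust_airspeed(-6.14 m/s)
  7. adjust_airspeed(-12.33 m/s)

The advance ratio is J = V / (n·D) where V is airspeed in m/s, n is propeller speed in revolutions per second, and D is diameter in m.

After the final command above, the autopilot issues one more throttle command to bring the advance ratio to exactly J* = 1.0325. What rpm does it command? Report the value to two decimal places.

rpm = 9420.70

set_propeller: D = 0.227 m, P = 0.163 m (p = P/D = 0.718062); state ← (V=0, rpm=0)
set_airspeed(82.07): V ← 82.07 m/s
adjust_airspeed(+13.8): V ← 82.07 +13.8 = 95.87 m/s
set_airspeed(55.27): V ← 55.27 m/s
throttle_to(7641): rpm ← 7641
adjust_airspeed(-6.14): V ← 55.27 -6.14 = 49.13 m/s
adjust_airspeed(-12.33): V ← 49.13 -12.33 = 36.8 m/s
final state: V = 36.8 m/s, rpm = 7641 → n = rpm/60 = 127.350000 rev/s
target J* = 1.0325; solve J* = V/(n·D) for n: n = V/(J*·D) = 36.8/(1.0325 × 0.227) = 157.011659 rev/s
rpm = 60·n = 9420.699513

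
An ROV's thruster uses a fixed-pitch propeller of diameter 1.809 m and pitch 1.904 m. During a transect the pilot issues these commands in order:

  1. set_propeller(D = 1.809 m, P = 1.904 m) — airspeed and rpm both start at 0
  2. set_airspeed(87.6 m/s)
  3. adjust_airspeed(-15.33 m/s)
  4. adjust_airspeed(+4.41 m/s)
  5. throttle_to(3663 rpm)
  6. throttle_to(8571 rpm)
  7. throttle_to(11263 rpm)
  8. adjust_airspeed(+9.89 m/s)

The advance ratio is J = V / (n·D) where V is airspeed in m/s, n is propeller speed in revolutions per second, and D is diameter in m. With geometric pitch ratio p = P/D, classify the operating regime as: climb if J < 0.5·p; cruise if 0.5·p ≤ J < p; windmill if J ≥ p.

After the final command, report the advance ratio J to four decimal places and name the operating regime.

set_propeller: D = 1.809 m, P = 1.904 m (p = P/D = 1.052515); state ← (V=0, rpm=0)
set_airspeed(87.6): V ← 87.6 m/s
adjust_airspeed(-15.33): V ← 87.6 -15.33 = 72.27 m/s
adjust_airspeed(+4.41): V ← 72.27 +4.41 = 76.68 m/s
throttle_to(3663): rpm ← 3663
throttle_to(8571): rpm ← 8571
throttle_to(11263): rpm ← 11263
adjust_airspeed(+9.89): V ← 76.68 +9.89 = 86.57 m/s
final state: V = 86.57 m/s, rpm = 11263 → n = rpm/60 = 187.716667 rev/s
J = V / (n·D) = 86.57 / (187.716667 × 1.809) = 0.254933
regime bands: climb J<0.5263 | cruise [0.5263, 1.0525) | windmill J≥1.0525
J = 0.2549 → climb

J = 0.2549, regime = climb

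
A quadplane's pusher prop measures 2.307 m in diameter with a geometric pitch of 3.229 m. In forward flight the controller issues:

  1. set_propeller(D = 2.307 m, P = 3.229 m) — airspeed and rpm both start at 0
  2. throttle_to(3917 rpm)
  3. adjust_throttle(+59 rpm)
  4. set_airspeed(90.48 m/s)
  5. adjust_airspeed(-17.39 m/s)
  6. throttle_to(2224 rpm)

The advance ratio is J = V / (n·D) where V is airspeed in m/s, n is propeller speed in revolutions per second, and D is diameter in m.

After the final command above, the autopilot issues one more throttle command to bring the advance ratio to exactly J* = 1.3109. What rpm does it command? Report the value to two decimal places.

rpm = 1450.08

set_propeller: D = 2.307 m, P = 3.229 m (p = P/D = 1.399653); state ← (V=0, rpm=0)
throttle_to(3917): rpm ← 3917
adjust_throttle(+59): rpm ← 3917 +59 = 3976
set_airspeed(90.48): V ← 90.48 m/s
adjust_airspeed(-17.39): V ← 90.48 -17.39 = 73.09 m/s
throttle_to(2224): rpm ← 2224
final state: V = 73.09 m/s, rpm = 2224 → n = rpm/60 = 37.066667 rev/s
target J* = 1.3109; solve J* = V/(n·D) for n: n = V/(J*·D) = 73.09/(1.3109 × 2.307) = 24.168005 rev/s
rpm = 60·n = 1450.080306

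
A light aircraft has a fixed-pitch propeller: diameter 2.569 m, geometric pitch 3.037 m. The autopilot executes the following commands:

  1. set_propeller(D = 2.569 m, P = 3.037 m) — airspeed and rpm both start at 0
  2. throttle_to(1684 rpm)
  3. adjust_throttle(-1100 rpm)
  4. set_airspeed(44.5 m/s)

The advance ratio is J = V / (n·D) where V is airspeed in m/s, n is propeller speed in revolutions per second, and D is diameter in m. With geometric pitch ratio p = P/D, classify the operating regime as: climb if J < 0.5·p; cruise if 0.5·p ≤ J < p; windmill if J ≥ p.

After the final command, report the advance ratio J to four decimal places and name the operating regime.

J = 1.7796, regime = windmill

set_propeller: D = 2.569 m, P = 3.037 m (p = P/D = 1.182172); state ← (V=0, rpm=0)
throttle_to(1684): rpm ← 1684
adjust_throttle(-1100): rpm ← 1684 -1100 = 584
set_airspeed(44.5): V ← 44.5 m/s
final state: V = 44.5 m/s, rpm = 584 → n = rpm/60 = 9.733333 rev/s
J = V / (n·D) = 44.5 / (9.733333 × 2.569) = 1.779649
regime bands: climb J<0.5911 | cruise [0.5911, 1.1822) | windmill J≥1.1822
J = 1.7796 → windmill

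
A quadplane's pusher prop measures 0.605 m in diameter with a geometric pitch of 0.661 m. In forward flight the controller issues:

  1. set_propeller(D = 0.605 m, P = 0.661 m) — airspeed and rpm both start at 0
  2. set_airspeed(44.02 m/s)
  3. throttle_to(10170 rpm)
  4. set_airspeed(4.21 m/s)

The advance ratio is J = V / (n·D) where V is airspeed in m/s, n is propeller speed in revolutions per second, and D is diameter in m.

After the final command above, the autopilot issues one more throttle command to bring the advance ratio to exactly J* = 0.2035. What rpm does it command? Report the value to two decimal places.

set_propeller: D = 0.605 m, P = 0.661 m (p = P/D = 1.092562); state ← (V=0, rpm=0)
set_airspeed(44.02): V ← 44.02 m/s
throttle_to(10170): rpm ← 10170
set_airspeed(4.21): V ← 4.21 m/s
final state: V = 4.21 m/s, rpm = 10170 → n = rpm/60 = 169.500000 rev/s
target J* = 0.2035; solve J* = V/(n·D) for n: n = V/(J*·D) = 4.21/(0.2035 × 0.605) = 34.194976 rev/s
rpm = 60·n = 2051.698581

rpm = 2051.70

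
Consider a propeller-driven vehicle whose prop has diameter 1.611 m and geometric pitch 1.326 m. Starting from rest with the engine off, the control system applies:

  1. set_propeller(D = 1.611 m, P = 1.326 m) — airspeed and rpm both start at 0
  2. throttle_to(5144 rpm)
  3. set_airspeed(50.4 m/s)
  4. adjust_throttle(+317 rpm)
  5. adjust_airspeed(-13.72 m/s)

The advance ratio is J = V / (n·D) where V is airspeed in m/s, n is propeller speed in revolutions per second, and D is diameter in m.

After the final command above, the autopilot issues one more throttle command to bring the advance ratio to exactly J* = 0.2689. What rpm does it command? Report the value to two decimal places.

rpm = 5080.36

set_propeller: D = 1.611 m, P = 1.326 m (p = P/D = 0.823091); state ← (V=0, rpm=0)
throttle_to(5144): rpm ← 5144
set_airspeed(50.4): V ← 50.4 m/s
adjust_throttle(+317): rpm ← 5144 +317 = 5461
adjust_airspeed(-13.72): V ← 50.4 -13.72 = 36.68 m/s
final state: V = 36.68 m/s, rpm = 5461 → n = rpm/60 = 91.016667 rev/s
target J* = 0.2689; solve J* = V/(n·D) for n: n = V/(J*·D) = 36.68/(0.2689 × 1.611) = 84.672617 rev/s
rpm = 60·n = 5080.357038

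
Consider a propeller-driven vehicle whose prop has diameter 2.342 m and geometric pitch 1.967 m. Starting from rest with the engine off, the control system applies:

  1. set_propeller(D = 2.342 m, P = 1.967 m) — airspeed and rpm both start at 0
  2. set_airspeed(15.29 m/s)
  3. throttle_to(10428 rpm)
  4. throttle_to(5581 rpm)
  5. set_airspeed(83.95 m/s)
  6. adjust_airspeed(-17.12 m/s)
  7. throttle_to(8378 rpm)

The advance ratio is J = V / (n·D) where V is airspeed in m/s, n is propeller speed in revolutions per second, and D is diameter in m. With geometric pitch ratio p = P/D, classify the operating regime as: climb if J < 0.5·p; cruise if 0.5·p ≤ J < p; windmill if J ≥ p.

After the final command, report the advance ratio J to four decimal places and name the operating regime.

set_propeller: D = 2.342 m, P = 1.967 m (p = P/D = 0.839880); state ← (V=0, rpm=0)
set_airspeed(15.29): V ← 15.29 m/s
throttle_to(10428): rpm ← 10428
throttle_to(5581): rpm ← 5581
set_airspeed(83.95): V ← 83.95 m/s
adjust_airspeed(-17.12): V ← 83.95 -17.12 = 66.83 m/s
throttle_to(8378): rpm ← 8378
final state: V = 66.83 m/s, rpm = 8378 → n = rpm/60 = 139.633333 rev/s
J = V / (n·D) = 66.83 / (139.633333 × 2.342) = 0.204360
regime bands: climb J<0.4199 | cruise [0.4199, 0.8399) | windmill J≥0.8399
J = 0.2044 → climb

J = 0.2044, regime = climb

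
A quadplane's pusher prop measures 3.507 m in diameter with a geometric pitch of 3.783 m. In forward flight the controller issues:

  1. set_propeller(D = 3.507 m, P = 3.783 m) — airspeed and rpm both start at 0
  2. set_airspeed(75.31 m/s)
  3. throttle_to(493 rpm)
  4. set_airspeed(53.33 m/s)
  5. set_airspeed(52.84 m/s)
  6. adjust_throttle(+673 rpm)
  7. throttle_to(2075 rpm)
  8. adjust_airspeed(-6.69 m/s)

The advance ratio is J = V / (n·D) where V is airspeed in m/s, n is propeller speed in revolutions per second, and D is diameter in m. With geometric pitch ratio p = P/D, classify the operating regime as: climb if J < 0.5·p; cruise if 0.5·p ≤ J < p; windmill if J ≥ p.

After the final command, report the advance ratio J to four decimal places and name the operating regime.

set_propeller: D = 3.507 m, P = 3.783 m (p = P/D = 1.078700); state ← (V=0, rpm=0)
set_airspeed(75.31): V ← 75.31 m/s
throttle_to(493): rpm ← 493
set_airspeed(53.33): V ← 53.33 m/s
set_airspeed(52.84): V ← 52.84 m/s
adjust_throttle(+673): rpm ← 493 +673 = 1166
throttle_to(2075): rpm ← 2075
adjust_airspeed(-6.69): V ← 52.84 -6.69 = 46.15 m/s
final state: V = 46.15 m/s, rpm = 2075 → n = rpm/60 = 34.583333 rev/s
J = V / (n·D) = 46.15 / (34.583333 × 3.507) = 0.380513
regime bands: climb J<0.5393 | cruise [0.5393, 1.0787) | windmill J≥1.0787
J = 0.3805 → climb

J = 0.3805, regime = climb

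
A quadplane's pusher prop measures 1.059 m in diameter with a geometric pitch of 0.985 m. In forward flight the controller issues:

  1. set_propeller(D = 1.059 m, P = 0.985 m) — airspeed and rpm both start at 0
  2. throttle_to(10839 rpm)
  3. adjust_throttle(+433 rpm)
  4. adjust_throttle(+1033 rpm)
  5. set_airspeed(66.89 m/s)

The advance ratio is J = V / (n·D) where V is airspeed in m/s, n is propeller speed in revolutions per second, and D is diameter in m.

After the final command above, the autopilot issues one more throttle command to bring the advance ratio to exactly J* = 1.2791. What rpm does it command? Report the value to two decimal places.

rpm = 2962.87

set_propeller: D = 1.059 m, P = 0.985 m (p = P/D = 0.930123); state ← (V=0, rpm=0)
throttle_to(10839): rpm ← 10839
adjust_throttle(+433): rpm ← 10839 +433 = 11272
adjust_throttle(+1033): rpm ← 11272 +1033 = 12305
set_airspeed(66.89): V ← 66.89 m/s
final state: V = 66.89 m/s, rpm = 12305 → n = rpm/60 = 205.083333 rev/s
target J* = 1.2791; solve J* = V/(n·D) for n: n = V/(J*·D) = 66.89/(1.2791 × 1.059) = 49.381097 rev/s
rpm = 60·n = 2962.865843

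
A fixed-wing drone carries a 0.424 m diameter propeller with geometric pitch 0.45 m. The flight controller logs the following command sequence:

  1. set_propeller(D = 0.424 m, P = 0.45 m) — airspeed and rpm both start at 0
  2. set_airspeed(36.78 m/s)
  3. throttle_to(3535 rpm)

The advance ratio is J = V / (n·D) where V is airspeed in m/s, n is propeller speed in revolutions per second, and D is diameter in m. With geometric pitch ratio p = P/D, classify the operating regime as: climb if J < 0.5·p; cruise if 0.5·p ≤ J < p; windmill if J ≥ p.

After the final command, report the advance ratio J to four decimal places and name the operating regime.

set_propeller: D = 0.424 m, P = 0.45 m (p = P/D = 1.061321); state ← (V=0, rpm=0)
set_airspeed(36.78): V ← 36.78 m/s
throttle_to(3535): rpm ← 3535
final state: V = 36.78 m/s, rpm = 3535 → n = rpm/60 = 58.916667 rev/s
J = V / (n·D) = 36.78 / (58.916667 × 0.424) = 1.472339
regime bands: climb J<0.5307 | cruise [0.5307, 1.0613) | windmill J≥1.0613
J = 1.4723 → windmill

J = 1.4723, regime = windmill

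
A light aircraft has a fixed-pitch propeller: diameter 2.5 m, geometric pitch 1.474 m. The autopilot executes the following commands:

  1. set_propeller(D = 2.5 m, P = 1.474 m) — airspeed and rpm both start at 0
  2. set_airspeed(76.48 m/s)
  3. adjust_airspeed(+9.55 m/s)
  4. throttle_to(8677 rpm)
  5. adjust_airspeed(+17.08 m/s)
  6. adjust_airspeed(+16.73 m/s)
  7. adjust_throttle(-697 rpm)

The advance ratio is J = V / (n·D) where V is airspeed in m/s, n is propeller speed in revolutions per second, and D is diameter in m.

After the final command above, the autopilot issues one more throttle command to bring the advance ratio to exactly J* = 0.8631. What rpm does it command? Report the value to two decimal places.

set_propeller: D = 2.5 m, P = 1.474 m (p = P/D = 0.589600); state ← (V=0, rpm=0)
set_airspeed(76.48): V ← 76.48 m/s
adjust_airspeed(+9.55): V ← 76.48 +9.55 = 86.03 m/s
throttle_to(8677): rpm ← 8677
adjust_airspeed(+17.08): V ← 86.03 +17.08 = 103.11 m/s
adjust_airspeed(+16.73): V ← 103.11 +16.73 = 119.84 m/s
adjust_throttle(-697): rpm ← 8677 -697 = 7980
final state: V = 119.84 m/s, rpm = 7980 → n = rpm/60 = 133.000000 rev/s
target J* = 0.8631; solve J* = V/(n·D) for n: n = V/(J*·D) = 119.84/(0.8631 × 2.5) = 55.539335 rev/s
rpm = 60·n = 3332.360097

rpm = 3332.36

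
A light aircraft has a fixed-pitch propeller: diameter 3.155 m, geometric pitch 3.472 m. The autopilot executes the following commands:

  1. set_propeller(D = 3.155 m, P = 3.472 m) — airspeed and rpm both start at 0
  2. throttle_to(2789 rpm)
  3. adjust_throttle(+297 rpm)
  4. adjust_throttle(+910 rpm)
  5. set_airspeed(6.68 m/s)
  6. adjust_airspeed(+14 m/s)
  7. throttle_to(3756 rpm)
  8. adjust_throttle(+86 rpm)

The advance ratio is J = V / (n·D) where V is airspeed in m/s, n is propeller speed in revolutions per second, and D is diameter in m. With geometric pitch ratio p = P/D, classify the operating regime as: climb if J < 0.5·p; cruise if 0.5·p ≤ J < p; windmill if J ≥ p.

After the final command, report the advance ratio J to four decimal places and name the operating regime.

J = 0.1024, regime = climb

set_propeller: D = 3.155 m, P = 3.472 m (p = P/D = 1.100475); state ← (V=0, rpm=0)
throttle_to(2789): rpm ← 2789
adjust_throttle(+297): rpm ← 2789 +297 = 3086
adjust_throttle(+910): rpm ← 3086 +910 = 3996
set_airspeed(6.68): V ← 6.68 m/s
adjust_airspeed(+14): V ← 6.68 +14 = 20.68 m/s
throttle_to(3756): rpm ← 3756
adjust_throttle(+86): rpm ← 3756 +86 = 3842
final state: V = 20.68 m/s, rpm = 3842 → n = rpm/60 = 64.033333 rev/s
J = V / (n·D) = 20.68 / (64.033333 × 3.155) = 0.102363
regime bands: climb J<0.5502 | cruise [0.5502, 1.1005) | windmill J≥1.1005
J = 0.1024 → climb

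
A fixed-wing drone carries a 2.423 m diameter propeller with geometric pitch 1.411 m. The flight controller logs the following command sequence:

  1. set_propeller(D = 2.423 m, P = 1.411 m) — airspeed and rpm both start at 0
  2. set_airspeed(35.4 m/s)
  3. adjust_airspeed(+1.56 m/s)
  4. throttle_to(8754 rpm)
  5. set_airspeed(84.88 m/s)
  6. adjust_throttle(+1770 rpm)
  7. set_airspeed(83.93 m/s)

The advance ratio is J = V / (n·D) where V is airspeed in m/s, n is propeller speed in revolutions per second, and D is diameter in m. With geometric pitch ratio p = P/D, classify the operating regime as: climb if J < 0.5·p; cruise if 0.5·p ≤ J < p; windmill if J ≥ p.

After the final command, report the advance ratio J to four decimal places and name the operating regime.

set_propeller: D = 2.423 m, P = 1.411 m (p = P/D = 0.582336); state ← (V=0, rpm=0)
set_airspeed(35.4): V ← 35.4 m/s
adjust_airspeed(+1.56): V ← 35.4 +1.56 = 36.96 m/s
throttle_to(8754): rpm ← 8754
set_airspeed(84.88): V ← 84.88 m/s
adjust_throttle(+1770): rpm ← 8754 +1770 = 10524
set_airspeed(83.93): V ← 83.93 m/s
final state: V = 83.93 m/s, rpm = 10524 → n = rpm/60 = 175.400000 rev/s
J = V / (n·D) = 83.93 / (175.400000 × 2.423) = 0.197485
regime bands: climb J<0.2912 | cruise [0.2912, 0.5823) | windmill J≥0.5823
J = 0.1975 → climb

J = 0.1975, regime = climb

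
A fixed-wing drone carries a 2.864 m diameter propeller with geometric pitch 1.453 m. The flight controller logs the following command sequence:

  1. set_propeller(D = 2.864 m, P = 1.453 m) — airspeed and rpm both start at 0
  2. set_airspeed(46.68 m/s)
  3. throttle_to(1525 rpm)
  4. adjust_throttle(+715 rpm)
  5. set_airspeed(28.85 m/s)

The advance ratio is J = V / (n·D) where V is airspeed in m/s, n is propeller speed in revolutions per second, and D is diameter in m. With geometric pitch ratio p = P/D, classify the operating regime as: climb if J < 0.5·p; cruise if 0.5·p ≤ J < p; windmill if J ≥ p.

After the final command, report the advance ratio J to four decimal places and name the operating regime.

set_propeller: D = 2.864 m, P = 1.453 m (p = P/D = 0.507332); state ← (V=0, rpm=0)
set_airspeed(46.68): V ← 46.68 m/s
throttle_to(1525): rpm ← 1525
adjust_throttle(+715): rpm ← 1525 +715 = 2240
set_airspeed(28.85): V ← 28.85 m/s
final state: V = 28.85 m/s, rpm = 2240 → n = rpm/60 = 37.333333 rev/s
J = V / (n·D) = 28.85 / (37.333333 × 2.864) = 0.269821
regime bands: climb J<0.2537 | cruise [0.2537, 0.5073) | windmill J≥0.5073
J = 0.2698 → cruise

J = 0.2698, regime = cruise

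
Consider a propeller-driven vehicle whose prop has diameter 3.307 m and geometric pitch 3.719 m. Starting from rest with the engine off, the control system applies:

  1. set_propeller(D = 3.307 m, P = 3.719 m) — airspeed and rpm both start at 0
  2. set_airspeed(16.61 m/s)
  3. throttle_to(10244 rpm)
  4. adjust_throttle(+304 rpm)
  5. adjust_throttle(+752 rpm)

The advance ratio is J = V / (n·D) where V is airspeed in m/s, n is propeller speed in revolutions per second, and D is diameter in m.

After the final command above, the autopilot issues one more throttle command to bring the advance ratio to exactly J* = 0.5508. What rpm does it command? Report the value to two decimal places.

set_propeller: D = 3.307 m, P = 3.719 m (p = P/D = 1.124584); state ← (V=0, rpm=0)
set_airspeed(16.61): V ← 16.61 m/s
throttle_to(10244): rpm ← 10244
adjust_throttle(+304): rpm ← 10244 +304 = 10548
adjust_throttle(+752): rpm ← 10548 +752 = 11300
final state: V = 16.61 m/s, rpm = 11300 → n = rpm/60 = 188.333333 rev/s
target J* = 0.5508; solve J* = V/(n·D) for n: n = V/(J*·D) = 16.61/(0.5508 × 3.307) = 9.118880 rev/s
rpm = 60·n = 547.132807

rpm = 547.13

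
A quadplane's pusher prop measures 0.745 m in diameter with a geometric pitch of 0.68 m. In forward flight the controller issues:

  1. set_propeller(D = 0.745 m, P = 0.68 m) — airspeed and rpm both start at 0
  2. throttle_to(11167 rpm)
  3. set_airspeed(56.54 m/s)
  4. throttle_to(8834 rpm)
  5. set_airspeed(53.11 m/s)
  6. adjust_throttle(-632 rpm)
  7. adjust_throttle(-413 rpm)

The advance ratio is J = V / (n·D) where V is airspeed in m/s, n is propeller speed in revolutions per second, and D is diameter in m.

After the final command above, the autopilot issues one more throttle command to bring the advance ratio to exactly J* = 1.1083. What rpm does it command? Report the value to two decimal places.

set_propeller: D = 0.745 m, P = 0.68 m (p = P/D = 0.912752); state ← (V=0, rpm=0)
throttle_to(11167): rpm ← 11167
set_airspeed(56.54): V ← 56.54 m/s
throttle_to(8834): rpm ← 8834
set_airspeed(53.11): V ← 53.11 m/s
adjust_throttle(-632): rpm ← 8834 -632 = 8202
adjust_throttle(-413): rpm ← 8202 -413 = 7789
final state: V = 53.11 m/s, rpm = 7789 → n = rpm/60 = 129.816667 rev/s
target J* = 1.1083; solve J* = V/(n·D) for n: n = V/(J*·D) = 53.11/(1.1083 × 0.745) = 64.322467 rev/s
rpm = 60·n = 3859.348043

rpm = 3859.35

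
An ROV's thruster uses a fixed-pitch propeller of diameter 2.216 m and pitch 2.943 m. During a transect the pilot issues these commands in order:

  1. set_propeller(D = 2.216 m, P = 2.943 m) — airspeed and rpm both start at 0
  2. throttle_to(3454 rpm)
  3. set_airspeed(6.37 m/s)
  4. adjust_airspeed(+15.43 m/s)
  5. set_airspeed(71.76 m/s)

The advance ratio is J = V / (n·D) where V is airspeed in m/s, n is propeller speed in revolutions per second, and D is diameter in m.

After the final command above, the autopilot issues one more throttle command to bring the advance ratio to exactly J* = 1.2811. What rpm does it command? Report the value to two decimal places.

rpm = 1516.63

set_propeller: D = 2.216 m, P = 2.943 m (p = P/D = 1.328069); state ← (V=0, rpm=0)
throttle_to(3454): rpm ← 3454
set_airspeed(6.37): V ← 6.37 m/s
adjust_airspeed(+15.43): V ← 6.37 +15.43 = 21.8 m/s
set_airspeed(71.76): V ← 71.76 m/s
final state: V = 71.76 m/s, rpm = 3454 → n = rpm/60 = 57.566667 rev/s
target J* = 1.2811; solve J* = V/(n·D) for n: n = V/(J*·D) = 71.76/(1.2811 × 2.216) = 25.277239 rev/s
rpm = 60·n = 1516.634368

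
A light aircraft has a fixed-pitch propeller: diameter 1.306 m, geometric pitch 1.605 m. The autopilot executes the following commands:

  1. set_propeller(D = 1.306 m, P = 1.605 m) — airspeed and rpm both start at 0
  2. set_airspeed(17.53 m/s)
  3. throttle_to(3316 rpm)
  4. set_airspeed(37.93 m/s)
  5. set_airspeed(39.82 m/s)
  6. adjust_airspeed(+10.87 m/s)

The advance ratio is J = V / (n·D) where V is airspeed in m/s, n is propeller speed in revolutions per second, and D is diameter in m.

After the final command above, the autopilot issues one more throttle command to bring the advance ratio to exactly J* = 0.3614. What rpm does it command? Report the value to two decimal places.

set_propeller: D = 1.306 m, P = 1.605 m (p = P/D = 1.228943); state ← (V=0, rpm=0)
set_airspeed(17.53): V ← 17.53 m/s
throttle_to(3316): rpm ← 3316
set_airspeed(37.93): V ← 37.93 m/s
set_airspeed(39.82): V ← 39.82 m/s
adjust_airspeed(+10.87): V ← 39.82 +10.87 = 50.69 m/s
final state: V = 50.69 m/s, rpm = 3316 → n = rpm/60 = 55.266667 rev/s
target J* = 0.3614; solve J* = V/(n·D) for n: n = V/(J*·D) = 50.69/(0.3614 × 1.306) = 107.396707 rev/s
rpm = 60·n = 6443.802432

rpm = 6443.80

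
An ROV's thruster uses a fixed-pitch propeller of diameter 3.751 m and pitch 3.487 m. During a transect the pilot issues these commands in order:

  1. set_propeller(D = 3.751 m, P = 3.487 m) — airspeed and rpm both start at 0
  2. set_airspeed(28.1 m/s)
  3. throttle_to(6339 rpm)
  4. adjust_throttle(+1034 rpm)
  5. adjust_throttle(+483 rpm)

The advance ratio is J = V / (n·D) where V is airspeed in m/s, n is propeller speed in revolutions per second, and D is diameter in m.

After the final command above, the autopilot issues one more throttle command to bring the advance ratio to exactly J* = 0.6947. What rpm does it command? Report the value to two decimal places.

rpm = 647.01

set_propeller: D = 3.751 m, P = 3.487 m (p = P/D = 0.929619); state ← (V=0, rpm=0)
set_airspeed(28.1): V ← 28.1 m/s
throttle_to(6339): rpm ← 6339
adjust_throttle(+1034): rpm ← 6339 +1034 = 7373
adjust_throttle(+483): rpm ← 7373 +483 = 7856
final state: V = 28.1 m/s, rpm = 7856 → n = rpm/60 = 130.933333 rev/s
target J* = 0.6947; solve J* = V/(n·D) for n: n = V/(J*·D) = 28.1/(0.6947 × 3.751) = 10.783555 rev/s
rpm = 60·n = 647.013299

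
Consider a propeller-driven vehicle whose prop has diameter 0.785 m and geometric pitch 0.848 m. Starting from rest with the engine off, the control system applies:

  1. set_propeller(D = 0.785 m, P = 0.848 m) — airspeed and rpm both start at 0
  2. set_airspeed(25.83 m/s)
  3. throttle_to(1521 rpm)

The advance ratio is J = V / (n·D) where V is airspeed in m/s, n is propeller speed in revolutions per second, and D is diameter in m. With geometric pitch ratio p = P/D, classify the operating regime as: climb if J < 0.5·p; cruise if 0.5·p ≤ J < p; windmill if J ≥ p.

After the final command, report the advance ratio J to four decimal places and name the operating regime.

J = 1.2980, regime = windmill

set_propeller: D = 0.785 m, P = 0.848 m (p = P/D = 1.080255); state ← (V=0, rpm=0)
set_airspeed(25.83): V ← 25.83 m/s
throttle_to(1521): rpm ← 1521
final state: V = 25.83 m/s, rpm = 1521 → n = rpm/60 = 25.350000 rev/s
J = V / (n·D) = 25.83 / (25.350000 × 0.785) = 1.298006
regime bands: climb J<0.5401 | cruise [0.5401, 1.0803) | windmill J≥1.0803
J = 1.2980 → windmill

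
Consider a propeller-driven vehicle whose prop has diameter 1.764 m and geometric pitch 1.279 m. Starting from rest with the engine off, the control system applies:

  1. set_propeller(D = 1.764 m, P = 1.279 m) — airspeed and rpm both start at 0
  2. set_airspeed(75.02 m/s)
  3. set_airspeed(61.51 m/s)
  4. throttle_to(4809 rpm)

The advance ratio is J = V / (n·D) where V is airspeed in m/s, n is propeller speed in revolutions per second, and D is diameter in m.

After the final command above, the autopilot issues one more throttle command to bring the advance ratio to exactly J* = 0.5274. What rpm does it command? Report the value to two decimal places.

set_propeller: D = 1.764 m, P = 1.279 m (p = P/D = 0.725057); state ← (V=0, rpm=0)
set_airspeed(75.02): V ← 75.02 m/s
set_airspeed(61.51): V ← 61.51 m/s
throttle_to(4809): rpm ← 4809
final state: V = 61.51 m/s, rpm = 4809 → n = rpm/60 = 80.150000 rev/s
target J* = 0.5274; solve J* = V/(n·D) for n: n = V/(J*·D) = 61.51/(0.5274 × 1.764) = 66.116068 rev/s
rpm = 60·n = 3966.964108

rpm = 3966.96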